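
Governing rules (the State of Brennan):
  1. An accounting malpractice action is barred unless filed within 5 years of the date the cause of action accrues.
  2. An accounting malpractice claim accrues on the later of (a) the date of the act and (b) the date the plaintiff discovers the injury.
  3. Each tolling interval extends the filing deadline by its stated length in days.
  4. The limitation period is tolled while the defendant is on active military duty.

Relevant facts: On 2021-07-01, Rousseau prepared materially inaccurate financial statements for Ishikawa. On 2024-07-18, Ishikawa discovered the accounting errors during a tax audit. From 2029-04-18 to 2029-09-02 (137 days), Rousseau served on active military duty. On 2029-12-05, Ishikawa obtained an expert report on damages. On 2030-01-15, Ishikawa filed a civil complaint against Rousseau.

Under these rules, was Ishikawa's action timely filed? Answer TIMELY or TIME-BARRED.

TIME-BARRED

Because discovery on 2024-07-18 post-dates the 2021-07-01 act, accrual under the later-of rule falls on 2024-07-18.
The untolled deadline — 5 years after 2024-07-18 — is 2029-07-18.
The period was tolled for 137 days by the defendant's active military service (2029-04-18 to 2029-09-02), pushing the deadline to 2029-12-02.
The other events in the timeline have no effect on the limitation period under the stated rules.
Filing on 2030-01-15 missed the 2029-12-02 deadline — the action is time-barred.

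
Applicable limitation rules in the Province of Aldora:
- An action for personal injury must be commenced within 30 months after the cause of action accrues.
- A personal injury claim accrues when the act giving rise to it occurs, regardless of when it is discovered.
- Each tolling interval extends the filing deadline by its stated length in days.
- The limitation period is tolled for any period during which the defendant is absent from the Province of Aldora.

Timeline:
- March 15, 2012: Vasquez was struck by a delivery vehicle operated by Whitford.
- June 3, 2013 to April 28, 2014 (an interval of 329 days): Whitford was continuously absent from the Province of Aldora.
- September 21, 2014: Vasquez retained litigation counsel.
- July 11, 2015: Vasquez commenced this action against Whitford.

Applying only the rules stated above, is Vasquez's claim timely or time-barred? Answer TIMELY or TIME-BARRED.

TIMELY

The cause of action accrued on March 15, 2012, the date of the act.
Adding the 30 months base period to March 15, 2012 gives a deadline of September 15, 2014, before any tolling.
The defendant's absence from the jurisdiction from June 3, 2013 to April 28, 2014 tolled the period for 329 days, extending the deadline to August 10, 2015.
The other events in the timeline have no effect on the limitation period under the stated rules.
The July 11, 2015 filing precedes the August 10, 2015 deadline; the claim is timely.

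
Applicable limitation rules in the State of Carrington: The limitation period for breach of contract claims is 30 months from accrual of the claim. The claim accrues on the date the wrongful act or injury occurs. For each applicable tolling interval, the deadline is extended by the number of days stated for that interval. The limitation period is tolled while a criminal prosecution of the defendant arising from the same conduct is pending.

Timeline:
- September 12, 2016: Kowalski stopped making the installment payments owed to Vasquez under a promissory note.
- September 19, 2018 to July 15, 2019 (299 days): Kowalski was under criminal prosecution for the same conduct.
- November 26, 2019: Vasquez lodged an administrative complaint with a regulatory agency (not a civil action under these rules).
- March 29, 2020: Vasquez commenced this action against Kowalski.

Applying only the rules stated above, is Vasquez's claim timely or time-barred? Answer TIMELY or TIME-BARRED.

TIME-BARRED

The claim accrued on September 12, 2016, the date of the act.
30 months from September 12, 2016 is March 12, 2019.
Because the pending criminal prosecution ran from September 19, 2018 to July 15, 2019, the deadline is extended by 299 days to January 5, 2020.
None of the other events listed affects the running of the period under the stated rules.
Vasquez filed on March 29, 2020, after the January 5, 2020 deadline, so the action is time-barred.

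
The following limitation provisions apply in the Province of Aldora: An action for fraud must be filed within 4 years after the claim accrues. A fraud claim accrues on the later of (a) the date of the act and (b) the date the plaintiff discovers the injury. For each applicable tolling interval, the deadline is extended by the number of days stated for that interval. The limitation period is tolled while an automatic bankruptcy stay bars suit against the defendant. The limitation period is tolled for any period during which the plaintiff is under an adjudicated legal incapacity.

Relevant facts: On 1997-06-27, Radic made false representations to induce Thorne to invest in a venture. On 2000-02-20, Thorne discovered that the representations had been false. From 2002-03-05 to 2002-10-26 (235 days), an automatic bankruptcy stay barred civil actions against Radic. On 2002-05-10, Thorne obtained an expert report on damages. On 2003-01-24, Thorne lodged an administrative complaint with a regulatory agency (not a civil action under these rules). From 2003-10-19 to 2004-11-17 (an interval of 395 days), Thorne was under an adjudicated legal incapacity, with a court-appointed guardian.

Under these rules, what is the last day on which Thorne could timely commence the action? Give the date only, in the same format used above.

2005-11-11

The claim accrued on 2000-02-20 — the later of the 1997-06-27 act and the 2000-02-20 discovery.
4 years from 2000-02-20 is 2004-02-20.
Because the automatic bankruptcy stay ran from 2002-03-05 to 2002-10-26, the deadline is extended by 235 days to 2004-10-12.
The plaintiff's legal incapacity from 2003-10-19 to 2004-11-17 tolled the period for 395 days, extending the deadline to 2005-11-11.
Nothing else in the chronology tolls or restarts the period.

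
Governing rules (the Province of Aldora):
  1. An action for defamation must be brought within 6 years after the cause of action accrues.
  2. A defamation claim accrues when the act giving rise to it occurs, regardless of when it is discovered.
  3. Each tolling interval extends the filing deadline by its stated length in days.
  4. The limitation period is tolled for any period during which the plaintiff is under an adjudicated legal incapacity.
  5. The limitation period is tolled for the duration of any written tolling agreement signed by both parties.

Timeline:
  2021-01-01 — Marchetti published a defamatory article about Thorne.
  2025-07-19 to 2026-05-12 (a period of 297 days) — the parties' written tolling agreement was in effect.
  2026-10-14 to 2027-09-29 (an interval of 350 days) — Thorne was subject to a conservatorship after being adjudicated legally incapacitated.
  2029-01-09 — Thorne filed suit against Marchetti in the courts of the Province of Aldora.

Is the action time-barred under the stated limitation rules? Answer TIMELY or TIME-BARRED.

The cause of action accrued on 2021-01-01, the date of the act.
Adding the 6 years base period to 2021-01-01 gives a deadline of 2027-01-01, before any tolling.
The written tolling agreement from 2025-07-19 to 2026-05-12 tolled the period for 297 days, extending the deadline to 2027-10-25.
Because the plaintiff's legal incapacity ran from 2026-10-14 to 2027-09-29, the deadline is extended by 350 days to 2028-10-09.
Filing on 2029-01-09 missed the 2028-10-09 deadline — the action is time-barred.

TIME-BARRED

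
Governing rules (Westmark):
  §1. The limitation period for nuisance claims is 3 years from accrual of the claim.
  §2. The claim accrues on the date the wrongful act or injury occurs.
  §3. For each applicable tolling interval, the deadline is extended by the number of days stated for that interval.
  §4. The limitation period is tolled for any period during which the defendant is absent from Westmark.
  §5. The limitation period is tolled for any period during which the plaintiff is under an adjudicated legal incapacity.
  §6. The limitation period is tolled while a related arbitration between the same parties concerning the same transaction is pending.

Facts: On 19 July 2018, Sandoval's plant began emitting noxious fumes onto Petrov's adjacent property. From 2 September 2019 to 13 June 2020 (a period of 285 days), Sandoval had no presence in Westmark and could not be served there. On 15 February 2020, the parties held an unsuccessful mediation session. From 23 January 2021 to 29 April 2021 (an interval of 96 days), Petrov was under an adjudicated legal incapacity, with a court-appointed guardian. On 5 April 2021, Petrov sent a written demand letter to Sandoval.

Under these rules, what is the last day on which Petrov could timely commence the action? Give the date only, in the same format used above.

4 August 2022

The claim accrued on 19 July 2018, the date of the act.
Adding the 3 years base period to 19 July 2018 gives a deadline of 19 July 2021, before any tolling.
Because the defendant's absence from the jurisdiction ran from 2 September 2019 to 13 June 2020, the deadline is extended by 285 days to 30 April 2022.
The period was tolled for 96 days by the plaintiff's legal incapacity (23 January 2021 to 29 April 2021), pushing the deadline to 4 August 2022.
Nothing else in the chronology tolls or restarts the period.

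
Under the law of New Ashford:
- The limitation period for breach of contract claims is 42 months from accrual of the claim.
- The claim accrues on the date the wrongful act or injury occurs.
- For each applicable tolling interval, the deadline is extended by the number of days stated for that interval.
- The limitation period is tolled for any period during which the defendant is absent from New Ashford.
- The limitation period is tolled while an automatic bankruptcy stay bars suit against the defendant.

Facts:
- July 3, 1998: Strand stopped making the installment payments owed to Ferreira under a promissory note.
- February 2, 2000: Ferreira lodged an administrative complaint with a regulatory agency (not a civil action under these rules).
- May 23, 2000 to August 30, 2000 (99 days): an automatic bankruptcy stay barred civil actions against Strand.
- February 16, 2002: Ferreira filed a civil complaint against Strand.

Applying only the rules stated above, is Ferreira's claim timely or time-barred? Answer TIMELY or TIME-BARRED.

The claim accrued on July 3, 1998, when the wrongful act occurred.
42 months from July 3, 1998 is January 3, 2002.
Because the automatic bankruptcy stay ran from May 23, 2000 to August 30, 2000, the deadline is extended by 99 days to April 12, 2002.
Nothing else in the chronology tolls or restarts the period.
Ferreira filed on February 16, 2002, before the April 12, 2002 deadline, so the action is timely.

TIMELY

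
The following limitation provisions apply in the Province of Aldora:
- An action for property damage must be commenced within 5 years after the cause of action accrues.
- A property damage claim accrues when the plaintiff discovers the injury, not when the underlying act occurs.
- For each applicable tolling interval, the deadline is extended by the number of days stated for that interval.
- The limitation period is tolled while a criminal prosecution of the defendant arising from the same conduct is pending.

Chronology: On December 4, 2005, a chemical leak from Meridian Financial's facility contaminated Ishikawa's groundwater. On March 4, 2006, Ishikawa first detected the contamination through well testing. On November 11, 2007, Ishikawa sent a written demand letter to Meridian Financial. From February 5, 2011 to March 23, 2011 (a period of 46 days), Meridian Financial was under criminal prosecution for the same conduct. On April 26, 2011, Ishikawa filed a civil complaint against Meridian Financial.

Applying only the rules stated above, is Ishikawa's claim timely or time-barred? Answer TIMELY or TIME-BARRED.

TIME-BARRED

Under the discovery rule, the claim accrued on March 4, 2006, when Ishikawa discovered the injury — not on the December 4, 2005 date of the underlying act.
5 years from March 4, 2006 is March 4, 2011.
Because the pending criminal prosecution ran from February 5, 2011 to March 23, 2011, the deadline is extended by 46 days to April 19, 2011.
The other events in the timeline have no effect on the limitation period under the stated rules.
The April 26, 2011 filing falls after the April 19, 2011 deadline; the claim is time-barred.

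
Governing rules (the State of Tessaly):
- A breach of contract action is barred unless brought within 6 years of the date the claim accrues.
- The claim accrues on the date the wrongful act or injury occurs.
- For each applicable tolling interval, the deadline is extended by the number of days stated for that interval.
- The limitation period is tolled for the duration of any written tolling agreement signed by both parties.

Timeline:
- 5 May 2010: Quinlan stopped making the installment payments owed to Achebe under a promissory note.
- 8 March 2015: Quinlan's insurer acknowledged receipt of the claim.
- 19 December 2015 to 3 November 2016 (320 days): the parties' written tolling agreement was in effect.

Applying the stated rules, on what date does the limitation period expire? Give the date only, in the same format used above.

21 March 2017

The claim accrued on 5 May 2010, when the wrongful act occurred.
6 years from 5 May 2010 is 5 May 2016.
The written tolling agreement from 19 December 2015 to 3 November 2016 tolled the period for 320 days, extending the deadline to 21 March 2017.
Nothing else in the chronology tolls or restarts the period.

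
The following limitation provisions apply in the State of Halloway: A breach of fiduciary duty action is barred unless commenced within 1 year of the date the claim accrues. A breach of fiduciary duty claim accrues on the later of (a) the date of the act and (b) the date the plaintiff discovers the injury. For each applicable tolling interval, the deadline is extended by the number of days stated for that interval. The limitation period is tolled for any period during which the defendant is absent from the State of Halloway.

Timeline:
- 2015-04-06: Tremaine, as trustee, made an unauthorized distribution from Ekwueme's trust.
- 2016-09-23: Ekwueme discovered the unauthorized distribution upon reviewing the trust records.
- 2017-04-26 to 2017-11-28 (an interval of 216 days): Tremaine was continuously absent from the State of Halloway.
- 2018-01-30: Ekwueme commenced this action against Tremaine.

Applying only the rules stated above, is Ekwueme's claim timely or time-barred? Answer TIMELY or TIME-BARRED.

The claim accrued on 2016-09-23 — the later of the 2015-04-06 act and the 2016-09-23 discovery.
The untolled deadline — 1 year after 2016-09-23 — is 2017-09-23.
The defendant's absence from the jurisdiction from 2017-04-26 to 2017-11-28 tolled the period for 216 days, extending the deadline to 2018-04-27.
Filing on 2018-01-30 beat the 2018-04-27 deadline — the action is timely.

TIMELY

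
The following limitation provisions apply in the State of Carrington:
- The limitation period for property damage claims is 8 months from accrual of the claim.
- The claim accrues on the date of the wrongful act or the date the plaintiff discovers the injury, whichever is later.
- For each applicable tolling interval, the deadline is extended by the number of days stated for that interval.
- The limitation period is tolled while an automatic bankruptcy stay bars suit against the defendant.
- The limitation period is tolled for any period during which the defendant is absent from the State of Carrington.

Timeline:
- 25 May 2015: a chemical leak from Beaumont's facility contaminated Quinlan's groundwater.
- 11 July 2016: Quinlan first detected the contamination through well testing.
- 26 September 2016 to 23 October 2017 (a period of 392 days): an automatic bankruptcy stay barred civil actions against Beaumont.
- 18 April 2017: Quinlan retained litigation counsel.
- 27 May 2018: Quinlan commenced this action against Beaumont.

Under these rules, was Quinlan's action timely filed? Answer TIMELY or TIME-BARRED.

TIME-BARRED

Because discovery on 11 July 2016 post-dates the 25 May 2015 act, accrual under the later-of rule falls on 11 July 2016.
8 months from 11 July 2016 is 11 March 2017.
The period was tolled for 392 days by the automatic bankruptcy stay (26 September 2016 to 23 October 2017), pushing the deadline to 7 April 2018.
None of the other events listed affects the running of the period under the stated rules.
Filing on 27 May 2018 missed the 7 April 2018 deadline — the action is time-barred.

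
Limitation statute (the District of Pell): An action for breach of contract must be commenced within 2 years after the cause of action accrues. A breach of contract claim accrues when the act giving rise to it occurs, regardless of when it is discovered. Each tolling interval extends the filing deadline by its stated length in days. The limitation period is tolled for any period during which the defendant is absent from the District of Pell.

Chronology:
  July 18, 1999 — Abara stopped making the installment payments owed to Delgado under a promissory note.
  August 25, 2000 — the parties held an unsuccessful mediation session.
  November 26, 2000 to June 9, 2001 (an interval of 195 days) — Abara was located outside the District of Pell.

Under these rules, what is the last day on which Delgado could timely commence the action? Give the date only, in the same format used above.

January 29, 2002

The claim accrued on July 18, 1999, when the wrongful act occurred.
2 years from July 18, 1999 is July 18, 2001.
Because the defendant's absence from the jurisdiction ran from November 26, 2000 to June 9, 2001, the deadline is extended by 195 days to January 29, 2002.
The other events in the timeline have no effect on the limitation period under the stated rules.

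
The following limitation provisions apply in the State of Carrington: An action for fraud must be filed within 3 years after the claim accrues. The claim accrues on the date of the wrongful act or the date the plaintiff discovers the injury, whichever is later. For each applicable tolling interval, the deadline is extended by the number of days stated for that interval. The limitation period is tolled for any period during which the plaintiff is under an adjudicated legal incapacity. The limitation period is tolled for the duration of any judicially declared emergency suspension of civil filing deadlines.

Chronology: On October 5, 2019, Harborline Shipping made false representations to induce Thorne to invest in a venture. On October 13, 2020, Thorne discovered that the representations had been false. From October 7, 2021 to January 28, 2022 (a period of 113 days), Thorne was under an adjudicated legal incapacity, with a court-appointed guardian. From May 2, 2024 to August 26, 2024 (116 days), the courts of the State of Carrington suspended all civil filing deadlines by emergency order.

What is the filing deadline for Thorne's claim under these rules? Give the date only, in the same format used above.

Taking the later of the act (October 5, 2019) and discovery (October 13, 2020), the claim accrued on October 13, 2020.
The untolled deadline — 3 years after October 13, 2020 — is October 13, 2023.
Because the plaintiff's legal incapacity ran from October 7, 2021 to January 28, 2022, the deadline is extended by 113 days to February 3, 2024.
By the time the emergency suspension of filing deadlines began on May 2, 2024, the limitation period had already expired on February 3, 2024; that interval cannot revive it.

February 3, 2024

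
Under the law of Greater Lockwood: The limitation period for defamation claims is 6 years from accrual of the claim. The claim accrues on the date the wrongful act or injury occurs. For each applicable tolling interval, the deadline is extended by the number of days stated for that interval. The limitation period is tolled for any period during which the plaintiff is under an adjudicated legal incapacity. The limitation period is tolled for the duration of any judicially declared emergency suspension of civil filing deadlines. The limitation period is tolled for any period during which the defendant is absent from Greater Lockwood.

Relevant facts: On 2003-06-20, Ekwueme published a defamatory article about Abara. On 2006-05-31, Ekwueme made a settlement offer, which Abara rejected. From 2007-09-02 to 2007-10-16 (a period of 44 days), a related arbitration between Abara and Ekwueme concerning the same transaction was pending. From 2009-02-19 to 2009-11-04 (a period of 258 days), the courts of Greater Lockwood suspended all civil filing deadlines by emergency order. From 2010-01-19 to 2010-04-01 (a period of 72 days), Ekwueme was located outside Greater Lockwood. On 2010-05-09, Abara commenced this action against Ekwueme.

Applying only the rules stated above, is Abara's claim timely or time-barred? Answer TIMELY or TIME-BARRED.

TIMELY

The limitation period began to run on 2003-06-20.
Adding the 6 years base period to 2003-06-20 gives a deadline of 2009-06-20, before any tolling.
The period was tolled for 258 days by the emergency suspension of filing deadlines (2009-02-19 to 2009-11-04), pushing the deadline to 2010-03-05.
The defendant's absence from the jurisdiction from 2010-01-19 to 2010-04-01 tolled the period for 72 days, extending the deadline to 2010-05-16.
No stated provision tolls the period for a pending arbitration, so the interval from 2007-09-02 to 2007-10-16 has no effect on the deadline.
The other events in the timeline have no effect on the limitation period under the stated rules.
The 2010-05-09 filing precedes the 2010-05-16 deadline; the claim is timely.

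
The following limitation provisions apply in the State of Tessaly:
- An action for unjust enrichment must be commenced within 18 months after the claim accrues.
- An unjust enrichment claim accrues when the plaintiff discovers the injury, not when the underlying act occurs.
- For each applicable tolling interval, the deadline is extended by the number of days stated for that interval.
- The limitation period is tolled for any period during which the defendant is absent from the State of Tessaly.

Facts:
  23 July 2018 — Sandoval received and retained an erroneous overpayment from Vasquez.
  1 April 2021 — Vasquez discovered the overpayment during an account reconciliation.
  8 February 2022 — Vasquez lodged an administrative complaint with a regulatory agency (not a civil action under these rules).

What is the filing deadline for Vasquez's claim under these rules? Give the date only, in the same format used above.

Under the discovery rule, the claim accrued on 1 April 2021, when Vasquez discovered the injury — not on the 23 July 2018 date of the underlying act.
18 months from 1 April 2021 is 1 October 2022.
None of the other events listed affects the running of the period under the stated rules.

1 October 2022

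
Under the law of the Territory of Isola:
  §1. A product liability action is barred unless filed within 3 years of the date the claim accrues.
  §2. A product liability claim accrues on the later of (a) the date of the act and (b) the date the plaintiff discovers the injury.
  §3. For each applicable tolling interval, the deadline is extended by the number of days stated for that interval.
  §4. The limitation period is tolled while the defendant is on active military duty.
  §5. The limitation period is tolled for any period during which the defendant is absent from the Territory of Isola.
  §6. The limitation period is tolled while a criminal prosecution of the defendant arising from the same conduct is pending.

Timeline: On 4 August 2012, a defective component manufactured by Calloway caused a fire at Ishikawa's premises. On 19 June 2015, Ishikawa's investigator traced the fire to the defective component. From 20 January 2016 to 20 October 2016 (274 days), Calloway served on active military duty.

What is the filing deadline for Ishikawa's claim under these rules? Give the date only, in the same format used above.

20 March 2019

The claim accrued on 19 June 2015 — the later of the 4 August 2012 act and the 19 June 2015 discovery.
3 years from 19 June 2015 is 19 June 2018.
The period was tolled for 274 days by the defendant's active military service (20 January 2016 to 20 October 2016), pushing the deadline to 20 March 2019.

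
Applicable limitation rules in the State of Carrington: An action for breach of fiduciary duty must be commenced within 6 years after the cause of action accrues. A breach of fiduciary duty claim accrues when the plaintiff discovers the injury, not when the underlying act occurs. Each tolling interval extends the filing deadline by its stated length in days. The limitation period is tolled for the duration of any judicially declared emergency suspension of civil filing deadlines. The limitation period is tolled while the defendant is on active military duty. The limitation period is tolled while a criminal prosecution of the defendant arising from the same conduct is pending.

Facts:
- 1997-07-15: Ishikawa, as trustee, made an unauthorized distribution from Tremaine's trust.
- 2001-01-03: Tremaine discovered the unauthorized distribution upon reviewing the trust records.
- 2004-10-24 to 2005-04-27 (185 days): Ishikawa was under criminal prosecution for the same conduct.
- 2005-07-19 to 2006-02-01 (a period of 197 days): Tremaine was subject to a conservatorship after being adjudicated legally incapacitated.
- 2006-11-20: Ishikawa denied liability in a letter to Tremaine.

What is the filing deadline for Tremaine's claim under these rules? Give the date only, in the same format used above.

Accrual is tied to discovery, so the period began on 2001-01-03 rather than on 1997-07-15 when the act occurred.
6 years from 2001-01-03 is 2007-01-03.
The pending criminal prosecution from 2004-10-24 to 2005-04-27 tolled the period for 185 days, extending the deadline to 2007-07-07.
The plaintiff's legal incapacity from 2005-07-19 to 2006-02-01 does not toll the period, because no stated rule makes the plaintiff's incapacity a tolling event.
None of the other events listed affects the running of the period under the stated rules.

2007-07-07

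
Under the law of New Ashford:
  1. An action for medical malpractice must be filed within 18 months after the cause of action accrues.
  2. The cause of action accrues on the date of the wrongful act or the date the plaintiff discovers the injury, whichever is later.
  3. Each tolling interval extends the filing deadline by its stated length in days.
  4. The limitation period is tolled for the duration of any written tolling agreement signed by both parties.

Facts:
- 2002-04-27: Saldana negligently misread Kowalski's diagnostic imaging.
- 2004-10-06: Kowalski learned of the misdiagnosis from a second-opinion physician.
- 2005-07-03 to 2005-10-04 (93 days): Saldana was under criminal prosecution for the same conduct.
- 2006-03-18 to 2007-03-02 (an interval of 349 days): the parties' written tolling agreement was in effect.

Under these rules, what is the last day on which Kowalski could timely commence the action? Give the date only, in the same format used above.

2007-03-21

Because discovery on 2004-10-06 post-dates the 2002-04-27 act, accrual under the later-of rule falls on 2004-10-06.
Adding the 18 months base period to 2004-10-06 gives a deadline of 2006-04-06, before any tolling.
The period was tolled for 349 days by the written tolling agreement (2006-03-18 to 2007-03-02), pushing the deadline to 2007-03-21.
No stated provision tolls the period for a criminal prosecution, so the interval from 2005-07-03 to 2005-10-04 has no effect on the deadline.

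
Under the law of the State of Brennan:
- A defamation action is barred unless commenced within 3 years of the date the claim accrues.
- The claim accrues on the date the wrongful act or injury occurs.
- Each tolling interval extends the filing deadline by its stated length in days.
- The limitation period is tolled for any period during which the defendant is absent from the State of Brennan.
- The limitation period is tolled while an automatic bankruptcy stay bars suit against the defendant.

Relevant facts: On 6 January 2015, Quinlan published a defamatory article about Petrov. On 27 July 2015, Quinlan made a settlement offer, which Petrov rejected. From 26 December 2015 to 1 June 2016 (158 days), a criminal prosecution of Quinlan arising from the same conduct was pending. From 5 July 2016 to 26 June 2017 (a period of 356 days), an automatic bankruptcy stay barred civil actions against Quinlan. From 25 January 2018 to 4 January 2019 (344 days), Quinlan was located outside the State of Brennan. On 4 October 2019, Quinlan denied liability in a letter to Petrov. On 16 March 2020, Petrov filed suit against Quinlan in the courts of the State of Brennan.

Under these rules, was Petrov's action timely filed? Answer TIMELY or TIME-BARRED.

The limitation period began to run on 6 January 2015.
3 years from 6 January 2015 is 6 January 2018.
The automatic bankruptcy stay from 5 July 2016 to 26 June 2017 tolled the period for 356 days, extending the deadline to 28 December 2018.
The period was tolled for 344 days by the defendant's absence from the jurisdiction (25 January 2018 to 4 January 2019), pushing the deadline to 7 December 2019.
The pending criminal prosecution from 26 December 2015 to 1 June 2016 does not toll the period, because no stated rule makes a criminal prosecution a tolling event.
None of the other events listed affects the running of the period under the stated rules.
Filing on 16 March 2020 missed the 7 December 2019 deadline — the action is time-barred.

TIME-BARRED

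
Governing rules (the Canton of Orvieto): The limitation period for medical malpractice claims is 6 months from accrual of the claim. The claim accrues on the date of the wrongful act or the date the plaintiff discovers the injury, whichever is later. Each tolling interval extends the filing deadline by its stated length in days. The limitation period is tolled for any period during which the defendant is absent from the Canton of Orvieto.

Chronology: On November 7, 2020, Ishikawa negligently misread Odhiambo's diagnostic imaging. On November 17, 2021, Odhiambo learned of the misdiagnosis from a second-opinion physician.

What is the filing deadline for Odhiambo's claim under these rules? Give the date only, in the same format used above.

Because discovery on November 17, 2021 post-dates the November 7, 2020 act, accrual under the later-of rule falls on November 17, 2021.
The untolled deadline — 6 months after November 17, 2021 — is May 17, 2022.

May 17, 2022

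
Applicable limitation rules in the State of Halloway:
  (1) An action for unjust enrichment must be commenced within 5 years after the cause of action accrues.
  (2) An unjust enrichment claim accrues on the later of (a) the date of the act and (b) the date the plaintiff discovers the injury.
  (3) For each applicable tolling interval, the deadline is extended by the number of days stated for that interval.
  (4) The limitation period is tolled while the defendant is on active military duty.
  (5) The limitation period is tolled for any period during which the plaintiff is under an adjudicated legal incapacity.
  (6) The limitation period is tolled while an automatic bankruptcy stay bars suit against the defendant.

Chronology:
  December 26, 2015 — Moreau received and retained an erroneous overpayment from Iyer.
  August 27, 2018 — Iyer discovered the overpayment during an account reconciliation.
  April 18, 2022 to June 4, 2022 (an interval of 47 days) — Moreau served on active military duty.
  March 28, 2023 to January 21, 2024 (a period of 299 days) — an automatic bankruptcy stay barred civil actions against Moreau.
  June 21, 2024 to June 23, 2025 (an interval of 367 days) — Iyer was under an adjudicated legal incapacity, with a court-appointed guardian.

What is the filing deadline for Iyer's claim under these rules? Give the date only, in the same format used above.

August 9, 2025

Because discovery on August 27, 2018 post-dates the December 26, 2015 act, accrual under the later-of rule falls on August 27, 2018.
5 years from August 27, 2018 is August 27, 2023.
The defendant's active military service from April 18, 2022 to June 4, 2022 tolled the period for 47 days, extending the deadline to October 13, 2023.
The period was tolled for 299 days by the automatic bankruptcy stay (March 28, 2023 to January 21, 2024), pushing the deadline to August 7, 2024.
The plaintiff's legal incapacity from June 21, 2024 to June 23, 2025 tolled the period for 367 days, extending the deadline to August 9, 2025.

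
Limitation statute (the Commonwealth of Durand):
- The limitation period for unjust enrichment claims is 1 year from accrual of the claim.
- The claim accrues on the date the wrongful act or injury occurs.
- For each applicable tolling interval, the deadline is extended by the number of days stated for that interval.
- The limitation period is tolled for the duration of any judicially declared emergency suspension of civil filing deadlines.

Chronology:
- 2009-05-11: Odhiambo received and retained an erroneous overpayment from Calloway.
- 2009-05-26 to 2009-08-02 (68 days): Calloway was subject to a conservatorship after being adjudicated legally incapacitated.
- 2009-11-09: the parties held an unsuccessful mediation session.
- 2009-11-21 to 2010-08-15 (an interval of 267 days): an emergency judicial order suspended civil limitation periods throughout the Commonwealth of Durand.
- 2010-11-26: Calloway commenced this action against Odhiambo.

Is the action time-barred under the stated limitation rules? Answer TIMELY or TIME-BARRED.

TIMELY

The limitation period began to run on 2009-05-11.
1 year from 2009-05-11 is 2010-05-11.
The period was tolled for 267 days by the emergency suspension of filing deadlines (2009-11-21 to 2010-08-15), pushing the deadline to 2011-02-02.
No stated provision tolls the period for the plaintiff's incapacity, so the interval from 2009-05-26 to 2009-08-02 has no effect on the deadline.
The other events in the timeline have no effect on the limitation period under the stated rules.
Calloway filed on 2010-11-26, before the 2011-02-02 deadline, so the action is timely.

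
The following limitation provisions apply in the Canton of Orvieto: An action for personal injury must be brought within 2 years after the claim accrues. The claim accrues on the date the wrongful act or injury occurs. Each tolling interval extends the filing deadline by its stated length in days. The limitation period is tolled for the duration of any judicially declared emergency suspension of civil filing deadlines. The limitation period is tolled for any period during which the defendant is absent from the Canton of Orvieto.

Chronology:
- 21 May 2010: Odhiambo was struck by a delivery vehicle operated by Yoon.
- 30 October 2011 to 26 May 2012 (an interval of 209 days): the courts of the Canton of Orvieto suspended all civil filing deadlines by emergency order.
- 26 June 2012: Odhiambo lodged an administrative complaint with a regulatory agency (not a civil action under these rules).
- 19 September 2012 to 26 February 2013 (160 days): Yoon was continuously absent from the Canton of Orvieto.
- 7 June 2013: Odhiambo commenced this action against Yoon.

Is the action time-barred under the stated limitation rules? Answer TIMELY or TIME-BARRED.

The limitation period began to run on 21 May 2010.
2 years from 21 May 2010 is 21 May 2012.
The emergency suspension of filing deadlines from 30 October 2011 to 26 May 2012 tolled the period for 209 days, extending the deadline to 16 December 2012.
The defendant's absence from the jurisdiction from 19 September 2012 to 26 February 2013 tolled the period for 160 days, extending the deadline to 25 May 2013.
Nothing else in the chronology tolls or restarts the period.
The 7 June 2013 filing falls after the 25 May 2013 deadline; the claim is time-barred.

TIME-BARRED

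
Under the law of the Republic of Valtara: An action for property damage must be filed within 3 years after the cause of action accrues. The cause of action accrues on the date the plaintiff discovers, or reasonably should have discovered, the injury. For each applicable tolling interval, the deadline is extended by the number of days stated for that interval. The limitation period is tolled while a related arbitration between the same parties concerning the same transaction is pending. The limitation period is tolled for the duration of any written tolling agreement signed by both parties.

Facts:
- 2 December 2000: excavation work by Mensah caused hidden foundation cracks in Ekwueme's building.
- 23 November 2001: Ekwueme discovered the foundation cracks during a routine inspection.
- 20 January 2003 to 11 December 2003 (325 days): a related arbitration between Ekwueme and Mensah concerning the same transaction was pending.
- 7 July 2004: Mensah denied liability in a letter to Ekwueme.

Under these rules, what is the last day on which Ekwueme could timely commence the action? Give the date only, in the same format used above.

Under the discovery rule, the claim accrued on 23 November 2001, when Ekwueme discovered the injury — not on the 2 December 2000 date of the underlying act.
The untolled deadline — 3 years after 23 November 2001 — is 23 November 2004.
The pending related arbitration from 20 January 2003 to 11 December 2003 tolled the period for 325 days, extending the deadline to 14 October 2005.
The other events in the timeline have no effect on the limitation period under the stated rules.

14 October 2005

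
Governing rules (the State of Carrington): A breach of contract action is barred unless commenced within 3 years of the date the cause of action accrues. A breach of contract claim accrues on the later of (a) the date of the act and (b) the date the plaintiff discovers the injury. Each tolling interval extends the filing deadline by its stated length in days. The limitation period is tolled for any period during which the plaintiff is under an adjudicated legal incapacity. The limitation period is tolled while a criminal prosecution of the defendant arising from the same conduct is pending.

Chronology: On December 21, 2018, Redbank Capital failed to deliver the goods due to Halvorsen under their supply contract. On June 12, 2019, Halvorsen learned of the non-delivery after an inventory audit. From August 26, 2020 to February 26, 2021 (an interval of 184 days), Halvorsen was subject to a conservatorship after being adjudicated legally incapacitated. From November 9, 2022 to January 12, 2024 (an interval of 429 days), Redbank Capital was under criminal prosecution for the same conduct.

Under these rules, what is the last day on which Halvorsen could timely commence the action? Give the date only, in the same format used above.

The claim accrued on June 12, 2019 — the later of the December 21, 2018 act and the June 12, 2019 discovery.
The untolled deadline — 3 years after June 12, 2019 — is June 12, 2022.
Because the plaintiff's legal incapacity ran from August 26, 2020 to February 26, 2021, the deadline is extended by 184 days to December 13, 2022.
Because the pending criminal prosecution ran from November 9, 2022 to January 12, 2024, the deadline is extended by 429 days to February 15, 2024.

February 15, 2024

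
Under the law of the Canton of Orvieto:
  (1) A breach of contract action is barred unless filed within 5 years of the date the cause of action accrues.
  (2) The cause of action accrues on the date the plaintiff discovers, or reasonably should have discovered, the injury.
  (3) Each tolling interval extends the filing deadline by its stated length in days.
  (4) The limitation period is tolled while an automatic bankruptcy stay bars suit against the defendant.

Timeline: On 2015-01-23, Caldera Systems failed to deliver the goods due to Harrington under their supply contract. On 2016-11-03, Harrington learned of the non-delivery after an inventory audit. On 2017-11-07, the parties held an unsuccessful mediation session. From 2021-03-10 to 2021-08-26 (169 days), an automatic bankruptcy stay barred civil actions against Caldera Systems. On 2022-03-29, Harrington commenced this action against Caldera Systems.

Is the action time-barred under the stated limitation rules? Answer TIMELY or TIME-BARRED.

Accrual is tied to discovery, so the period began on 2016-11-03 rather than on 2015-01-23 when the act occurred.
The untolled deadline — 5 years after 2016-11-03 — is 2021-11-03.
Because the automatic bankruptcy stay ran from 2021-03-10 to 2021-08-26, the deadline is extended by 169 days to 2022-04-21.
The other events in the timeline have no effect on the limitation period under the stated rules.
Harrington filed on 2022-03-29, before the 2022-04-21 deadline, so the action is timely.

TIMELY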